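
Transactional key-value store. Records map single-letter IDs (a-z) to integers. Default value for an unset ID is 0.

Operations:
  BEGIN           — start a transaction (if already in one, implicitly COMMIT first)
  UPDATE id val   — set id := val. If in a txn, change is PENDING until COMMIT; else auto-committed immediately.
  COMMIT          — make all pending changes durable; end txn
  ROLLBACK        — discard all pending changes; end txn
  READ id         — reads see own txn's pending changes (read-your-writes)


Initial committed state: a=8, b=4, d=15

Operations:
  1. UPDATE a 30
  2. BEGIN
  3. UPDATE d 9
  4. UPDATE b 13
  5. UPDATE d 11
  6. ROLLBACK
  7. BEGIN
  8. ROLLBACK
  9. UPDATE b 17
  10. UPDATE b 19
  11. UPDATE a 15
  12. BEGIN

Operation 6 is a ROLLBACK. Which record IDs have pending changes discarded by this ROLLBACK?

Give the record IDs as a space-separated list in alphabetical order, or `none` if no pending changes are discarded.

Answer: b d

Derivation:
Initial committed: {a=8, b=4, d=15}
Op 1: UPDATE a=30 (auto-commit; committed a=30)
Op 2: BEGIN: in_txn=True, pending={}
Op 3: UPDATE d=9 (pending; pending now {d=9})
Op 4: UPDATE b=13 (pending; pending now {b=13, d=9})
Op 5: UPDATE d=11 (pending; pending now {b=13, d=11})
Op 6: ROLLBACK: discarded pending ['b', 'd']; in_txn=False
Op 7: BEGIN: in_txn=True, pending={}
Op 8: ROLLBACK: discarded pending []; in_txn=False
Op 9: UPDATE b=17 (auto-commit; committed b=17)
Op 10: UPDATE b=19 (auto-commit; committed b=19)
Op 11: UPDATE a=15 (auto-commit; committed a=15)
Op 12: BEGIN: in_txn=True, pending={}
ROLLBACK at op 6 discards: ['b', 'd']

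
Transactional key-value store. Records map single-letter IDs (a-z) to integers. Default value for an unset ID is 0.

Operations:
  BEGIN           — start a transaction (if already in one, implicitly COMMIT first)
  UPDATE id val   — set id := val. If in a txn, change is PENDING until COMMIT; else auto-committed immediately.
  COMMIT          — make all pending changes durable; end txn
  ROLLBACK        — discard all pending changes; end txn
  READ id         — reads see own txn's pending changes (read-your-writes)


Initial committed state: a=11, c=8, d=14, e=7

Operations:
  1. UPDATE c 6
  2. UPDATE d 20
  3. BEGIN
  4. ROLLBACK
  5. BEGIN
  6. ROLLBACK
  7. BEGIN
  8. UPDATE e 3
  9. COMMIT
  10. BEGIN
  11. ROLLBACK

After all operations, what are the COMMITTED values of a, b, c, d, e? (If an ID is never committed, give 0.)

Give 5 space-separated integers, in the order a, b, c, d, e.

Initial committed: {a=11, c=8, d=14, e=7}
Op 1: UPDATE c=6 (auto-commit; committed c=6)
Op 2: UPDATE d=20 (auto-commit; committed d=20)
Op 3: BEGIN: in_txn=True, pending={}
Op 4: ROLLBACK: discarded pending []; in_txn=False
Op 5: BEGIN: in_txn=True, pending={}
Op 6: ROLLBACK: discarded pending []; in_txn=False
Op 7: BEGIN: in_txn=True, pending={}
Op 8: UPDATE e=3 (pending; pending now {e=3})
Op 9: COMMIT: merged ['e'] into committed; committed now {a=11, c=6, d=20, e=3}
Op 10: BEGIN: in_txn=True, pending={}
Op 11: ROLLBACK: discarded pending []; in_txn=False
Final committed: {a=11, c=6, d=20, e=3}

Answer: 11 0 6 20 3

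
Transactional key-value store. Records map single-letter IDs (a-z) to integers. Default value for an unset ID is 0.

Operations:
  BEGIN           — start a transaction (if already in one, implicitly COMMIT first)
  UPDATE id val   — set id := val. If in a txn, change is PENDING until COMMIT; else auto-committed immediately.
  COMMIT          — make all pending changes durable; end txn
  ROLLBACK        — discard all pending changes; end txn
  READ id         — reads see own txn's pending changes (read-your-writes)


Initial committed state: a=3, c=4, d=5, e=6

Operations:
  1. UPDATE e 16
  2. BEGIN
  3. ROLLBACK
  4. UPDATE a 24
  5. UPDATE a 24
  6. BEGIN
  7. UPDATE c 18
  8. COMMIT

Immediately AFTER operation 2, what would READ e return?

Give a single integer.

Answer: 16

Derivation:
Initial committed: {a=3, c=4, d=5, e=6}
Op 1: UPDATE e=16 (auto-commit; committed e=16)
Op 2: BEGIN: in_txn=True, pending={}
After op 2: visible(e) = 16 (pending={}, committed={a=3, c=4, d=5, e=16})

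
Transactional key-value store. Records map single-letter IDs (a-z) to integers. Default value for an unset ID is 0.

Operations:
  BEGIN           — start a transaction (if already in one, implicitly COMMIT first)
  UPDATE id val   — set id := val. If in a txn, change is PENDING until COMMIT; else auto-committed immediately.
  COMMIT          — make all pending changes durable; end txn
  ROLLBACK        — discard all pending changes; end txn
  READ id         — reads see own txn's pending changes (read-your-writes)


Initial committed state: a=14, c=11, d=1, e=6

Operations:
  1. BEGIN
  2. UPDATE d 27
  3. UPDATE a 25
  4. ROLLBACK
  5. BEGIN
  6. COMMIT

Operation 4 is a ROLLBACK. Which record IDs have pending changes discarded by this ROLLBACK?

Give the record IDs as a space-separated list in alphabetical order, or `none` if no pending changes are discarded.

Answer: a d

Derivation:
Initial committed: {a=14, c=11, d=1, e=6}
Op 1: BEGIN: in_txn=True, pending={}
Op 2: UPDATE d=27 (pending; pending now {d=27})
Op 3: UPDATE a=25 (pending; pending now {a=25, d=27})
Op 4: ROLLBACK: discarded pending ['a', 'd']; in_txn=False
Op 5: BEGIN: in_txn=True, pending={}
Op 6: COMMIT: merged [] into committed; committed now {a=14, c=11, d=1, e=6}
ROLLBACK at op 4 discards: ['a', 'd']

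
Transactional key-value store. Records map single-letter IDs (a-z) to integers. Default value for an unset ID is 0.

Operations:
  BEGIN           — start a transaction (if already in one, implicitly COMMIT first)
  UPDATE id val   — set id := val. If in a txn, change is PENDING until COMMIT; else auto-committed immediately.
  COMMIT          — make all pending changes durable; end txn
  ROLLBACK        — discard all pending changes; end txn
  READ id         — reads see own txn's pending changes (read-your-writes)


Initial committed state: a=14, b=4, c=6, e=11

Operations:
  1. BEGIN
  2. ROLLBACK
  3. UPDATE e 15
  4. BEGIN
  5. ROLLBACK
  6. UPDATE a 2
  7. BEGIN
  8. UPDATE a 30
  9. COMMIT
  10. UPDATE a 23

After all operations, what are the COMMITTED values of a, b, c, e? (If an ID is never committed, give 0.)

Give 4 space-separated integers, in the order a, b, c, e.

Answer: 23 4 6 15

Derivation:
Initial committed: {a=14, b=4, c=6, e=11}
Op 1: BEGIN: in_txn=True, pending={}
Op 2: ROLLBACK: discarded pending []; in_txn=False
Op 3: UPDATE e=15 (auto-commit; committed e=15)
Op 4: BEGIN: in_txn=True, pending={}
Op 5: ROLLBACK: discarded pending []; in_txn=False
Op 6: UPDATE a=2 (auto-commit; committed a=2)
Op 7: BEGIN: in_txn=True, pending={}
Op 8: UPDATE a=30 (pending; pending now {a=30})
Op 9: COMMIT: merged ['a'] into committed; committed now {a=30, b=4, c=6, e=15}
Op 10: UPDATE a=23 (auto-commit; committed a=23)
Final committed: {a=23, b=4, c=6, e=15}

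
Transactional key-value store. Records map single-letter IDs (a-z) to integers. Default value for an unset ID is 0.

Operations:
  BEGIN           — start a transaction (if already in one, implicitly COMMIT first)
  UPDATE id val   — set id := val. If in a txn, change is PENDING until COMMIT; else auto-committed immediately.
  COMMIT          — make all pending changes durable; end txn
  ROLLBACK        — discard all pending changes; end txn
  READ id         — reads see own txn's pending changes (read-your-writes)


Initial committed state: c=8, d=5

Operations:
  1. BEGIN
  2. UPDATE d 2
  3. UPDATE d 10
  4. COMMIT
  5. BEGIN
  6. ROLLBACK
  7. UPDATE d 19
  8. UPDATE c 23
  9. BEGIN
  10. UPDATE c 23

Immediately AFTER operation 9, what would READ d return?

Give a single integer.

Answer: 19

Derivation:
Initial committed: {c=8, d=5}
Op 1: BEGIN: in_txn=True, pending={}
Op 2: UPDATE d=2 (pending; pending now {d=2})
Op 3: UPDATE d=10 (pending; pending now {d=10})
Op 4: COMMIT: merged ['d'] into committed; committed now {c=8, d=10}
Op 5: BEGIN: in_txn=True, pending={}
Op 6: ROLLBACK: discarded pending []; in_txn=False
Op 7: UPDATE d=19 (auto-commit; committed d=19)
Op 8: UPDATE c=23 (auto-commit; committed c=23)
Op 9: BEGIN: in_txn=True, pending={}
After op 9: visible(d) = 19 (pending={}, committed={c=23, d=19})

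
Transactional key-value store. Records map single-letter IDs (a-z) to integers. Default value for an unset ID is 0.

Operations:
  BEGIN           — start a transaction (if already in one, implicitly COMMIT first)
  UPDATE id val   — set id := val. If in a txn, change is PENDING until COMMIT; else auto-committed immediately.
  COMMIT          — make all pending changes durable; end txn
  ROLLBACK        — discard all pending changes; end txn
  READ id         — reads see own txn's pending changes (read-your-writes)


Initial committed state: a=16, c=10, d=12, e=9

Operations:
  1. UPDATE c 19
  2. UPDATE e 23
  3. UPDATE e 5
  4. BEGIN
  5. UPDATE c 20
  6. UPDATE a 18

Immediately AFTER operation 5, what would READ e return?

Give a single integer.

Answer: 5

Derivation:
Initial committed: {a=16, c=10, d=12, e=9}
Op 1: UPDATE c=19 (auto-commit; committed c=19)
Op 2: UPDATE e=23 (auto-commit; committed e=23)
Op 3: UPDATE e=5 (auto-commit; committed e=5)
Op 4: BEGIN: in_txn=True, pending={}
Op 5: UPDATE c=20 (pending; pending now {c=20})
After op 5: visible(e) = 5 (pending={c=20}, committed={a=16, c=19, d=12, e=5})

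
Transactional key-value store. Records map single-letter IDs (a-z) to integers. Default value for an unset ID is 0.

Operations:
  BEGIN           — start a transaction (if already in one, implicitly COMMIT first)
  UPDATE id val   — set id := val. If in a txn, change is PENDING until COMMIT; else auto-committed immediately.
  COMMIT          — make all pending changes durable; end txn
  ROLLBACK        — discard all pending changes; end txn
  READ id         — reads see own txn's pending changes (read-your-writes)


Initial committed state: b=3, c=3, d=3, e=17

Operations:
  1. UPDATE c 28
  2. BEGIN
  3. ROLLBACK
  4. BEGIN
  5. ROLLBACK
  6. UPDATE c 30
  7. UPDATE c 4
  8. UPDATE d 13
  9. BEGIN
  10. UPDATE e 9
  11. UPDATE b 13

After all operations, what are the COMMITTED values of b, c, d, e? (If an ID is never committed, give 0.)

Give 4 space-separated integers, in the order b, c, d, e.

Initial committed: {b=3, c=3, d=3, e=17}
Op 1: UPDATE c=28 (auto-commit; committed c=28)
Op 2: BEGIN: in_txn=True, pending={}
Op 3: ROLLBACK: discarded pending []; in_txn=False
Op 4: BEGIN: in_txn=True, pending={}
Op 5: ROLLBACK: discarded pending []; in_txn=False
Op 6: UPDATE c=30 (auto-commit; committed c=30)
Op 7: UPDATE c=4 (auto-commit; committed c=4)
Op 8: UPDATE d=13 (auto-commit; committed d=13)
Op 9: BEGIN: in_txn=True, pending={}
Op 10: UPDATE e=9 (pending; pending now {e=9})
Op 11: UPDATE b=13 (pending; pending now {b=13, e=9})
Final committed: {b=3, c=4, d=13, e=17}

Answer: 3 4 13 17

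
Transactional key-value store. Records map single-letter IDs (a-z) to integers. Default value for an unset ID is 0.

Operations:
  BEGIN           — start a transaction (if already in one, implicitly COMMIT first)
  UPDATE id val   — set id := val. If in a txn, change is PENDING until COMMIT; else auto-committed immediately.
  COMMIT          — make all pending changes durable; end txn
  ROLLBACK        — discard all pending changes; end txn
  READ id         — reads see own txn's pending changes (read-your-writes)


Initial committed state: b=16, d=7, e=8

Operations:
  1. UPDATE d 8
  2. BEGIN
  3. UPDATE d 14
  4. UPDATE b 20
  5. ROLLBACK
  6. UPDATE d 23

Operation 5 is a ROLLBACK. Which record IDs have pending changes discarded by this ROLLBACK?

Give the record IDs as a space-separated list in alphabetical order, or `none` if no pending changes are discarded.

Answer: b d

Derivation:
Initial committed: {b=16, d=7, e=8}
Op 1: UPDATE d=8 (auto-commit; committed d=8)
Op 2: BEGIN: in_txn=True, pending={}
Op 3: UPDATE d=14 (pending; pending now {d=14})
Op 4: UPDATE b=20 (pending; pending now {b=20, d=14})
Op 5: ROLLBACK: discarded pending ['b', 'd']; in_txn=False
Op 6: UPDATE d=23 (auto-commit; committed d=23)
ROLLBACK at op 5 discards: ['b', 'd']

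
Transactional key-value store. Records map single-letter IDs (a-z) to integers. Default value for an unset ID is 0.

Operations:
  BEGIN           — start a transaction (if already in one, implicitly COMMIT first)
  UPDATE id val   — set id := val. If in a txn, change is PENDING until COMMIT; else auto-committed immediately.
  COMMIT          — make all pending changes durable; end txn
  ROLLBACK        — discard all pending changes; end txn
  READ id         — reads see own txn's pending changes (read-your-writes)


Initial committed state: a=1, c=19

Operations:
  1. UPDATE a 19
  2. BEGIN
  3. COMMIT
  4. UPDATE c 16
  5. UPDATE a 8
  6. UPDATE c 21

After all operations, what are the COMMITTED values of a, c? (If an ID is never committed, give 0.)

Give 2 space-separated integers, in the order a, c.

Answer: 8 21

Derivation:
Initial committed: {a=1, c=19}
Op 1: UPDATE a=19 (auto-commit; committed a=19)
Op 2: BEGIN: in_txn=True, pending={}
Op 3: COMMIT: merged [] into committed; committed now {a=19, c=19}
Op 4: UPDATE c=16 (auto-commit; committed c=16)
Op 5: UPDATE a=8 (auto-commit; committed a=8)
Op 6: UPDATE c=21 (auto-commit; committed c=21)
Final committed: {a=8, c=21}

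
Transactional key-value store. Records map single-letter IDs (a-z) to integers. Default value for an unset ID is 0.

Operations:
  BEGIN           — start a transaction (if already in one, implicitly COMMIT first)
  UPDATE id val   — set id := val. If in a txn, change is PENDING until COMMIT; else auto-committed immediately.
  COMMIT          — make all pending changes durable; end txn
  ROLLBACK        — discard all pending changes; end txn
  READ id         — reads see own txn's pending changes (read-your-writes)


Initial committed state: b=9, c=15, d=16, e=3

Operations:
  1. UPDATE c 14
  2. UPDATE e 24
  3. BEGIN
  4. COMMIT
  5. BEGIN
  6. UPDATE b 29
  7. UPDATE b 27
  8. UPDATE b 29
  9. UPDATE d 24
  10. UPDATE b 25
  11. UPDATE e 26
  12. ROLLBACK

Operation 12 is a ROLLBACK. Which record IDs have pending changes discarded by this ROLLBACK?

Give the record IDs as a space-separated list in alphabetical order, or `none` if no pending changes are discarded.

Answer: b d e

Derivation:
Initial committed: {b=9, c=15, d=16, e=3}
Op 1: UPDATE c=14 (auto-commit; committed c=14)
Op 2: UPDATE e=24 (auto-commit; committed e=24)
Op 3: BEGIN: in_txn=True, pending={}
Op 4: COMMIT: merged [] into committed; committed now {b=9, c=14, d=16, e=24}
Op 5: BEGIN: in_txn=True, pending={}
Op 6: UPDATE b=29 (pending; pending now {b=29})
Op 7: UPDATE b=27 (pending; pending now {b=27})
Op 8: UPDATE b=29 (pending; pending now {b=29})
Op 9: UPDATE d=24 (pending; pending now {b=29, d=24})
Op 10: UPDATE b=25 (pending; pending now {b=25, d=24})
Op 11: UPDATE e=26 (pending; pending now {b=25, d=24, e=26})
Op 12: ROLLBACK: discarded pending ['b', 'd', 'e']; in_txn=False
ROLLBACK at op 12 discards: ['b', 'd', 'e']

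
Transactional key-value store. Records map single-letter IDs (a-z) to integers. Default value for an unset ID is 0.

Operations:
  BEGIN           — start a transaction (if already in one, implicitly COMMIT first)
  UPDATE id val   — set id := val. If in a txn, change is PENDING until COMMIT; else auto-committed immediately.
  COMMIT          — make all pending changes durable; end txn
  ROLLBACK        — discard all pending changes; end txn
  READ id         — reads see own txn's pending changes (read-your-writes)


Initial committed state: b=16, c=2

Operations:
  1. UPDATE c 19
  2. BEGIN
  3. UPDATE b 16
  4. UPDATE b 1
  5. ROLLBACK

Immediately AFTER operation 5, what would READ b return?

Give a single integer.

Answer: 16

Derivation:
Initial committed: {b=16, c=2}
Op 1: UPDATE c=19 (auto-commit; committed c=19)
Op 2: BEGIN: in_txn=True, pending={}
Op 3: UPDATE b=16 (pending; pending now {b=16})
Op 4: UPDATE b=1 (pending; pending now {b=1})
Op 5: ROLLBACK: discarded pending ['b']; in_txn=False
After op 5: visible(b) = 16 (pending={}, committed={b=16, c=19})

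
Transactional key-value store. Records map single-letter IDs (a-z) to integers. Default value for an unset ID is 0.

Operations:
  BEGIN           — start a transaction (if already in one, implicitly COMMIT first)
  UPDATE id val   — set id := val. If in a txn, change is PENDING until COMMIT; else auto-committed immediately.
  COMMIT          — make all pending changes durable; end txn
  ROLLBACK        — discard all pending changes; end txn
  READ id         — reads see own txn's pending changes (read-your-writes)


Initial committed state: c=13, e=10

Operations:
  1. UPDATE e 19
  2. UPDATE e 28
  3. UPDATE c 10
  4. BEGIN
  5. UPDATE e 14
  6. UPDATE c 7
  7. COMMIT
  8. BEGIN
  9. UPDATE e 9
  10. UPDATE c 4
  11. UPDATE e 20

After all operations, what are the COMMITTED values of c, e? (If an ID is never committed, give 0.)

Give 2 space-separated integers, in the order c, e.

Initial committed: {c=13, e=10}
Op 1: UPDATE e=19 (auto-commit; committed e=19)
Op 2: UPDATE e=28 (auto-commit; committed e=28)
Op 3: UPDATE c=10 (auto-commit; committed c=10)
Op 4: BEGIN: in_txn=True, pending={}
Op 5: UPDATE e=14 (pending; pending now {e=14})
Op 6: UPDATE c=7 (pending; pending now {c=7, e=14})
Op 7: COMMIT: merged ['c', 'e'] into committed; committed now {c=7, e=14}
Op 8: BEGIN: in_txn=True, pending={}
Op 9: UPDATE e=9 (pending; pending now {e=9})
Op 10: UPDATE c=4 (pending; pending now {c=4, e=9})
Op 11: UPDATE e=20 (pending; pending now {c=4, e=20})
Final committed: {c=7, e=14}

Answer: 7 14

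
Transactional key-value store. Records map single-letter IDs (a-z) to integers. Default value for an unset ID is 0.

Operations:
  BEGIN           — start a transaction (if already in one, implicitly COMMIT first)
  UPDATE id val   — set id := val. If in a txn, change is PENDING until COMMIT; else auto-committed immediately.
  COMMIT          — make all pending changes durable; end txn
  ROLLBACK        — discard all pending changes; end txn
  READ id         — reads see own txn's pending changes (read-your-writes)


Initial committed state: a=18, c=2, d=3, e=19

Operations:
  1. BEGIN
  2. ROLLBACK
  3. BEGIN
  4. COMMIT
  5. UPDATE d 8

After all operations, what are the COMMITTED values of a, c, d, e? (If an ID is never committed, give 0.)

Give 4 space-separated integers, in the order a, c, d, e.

Initial committed: {a=18, c=2, d=3, e=19}
Op 1: BEGIN: in_txn=True, pending={}
Op 2: ROLLBACK: discarded pending []; in_txn=False
Op 3: BEGIN: in_txn=True, pending={}
Op 4: COMMIT: merged [] into committed; committed now {a=18, c=2, d=3, e=19}
Op 5: UPDATE d=8 (auto-commit; committed d=8)
Final committed: {a=18, c=2, d=8, e=19}

Answer: 18 2 8 19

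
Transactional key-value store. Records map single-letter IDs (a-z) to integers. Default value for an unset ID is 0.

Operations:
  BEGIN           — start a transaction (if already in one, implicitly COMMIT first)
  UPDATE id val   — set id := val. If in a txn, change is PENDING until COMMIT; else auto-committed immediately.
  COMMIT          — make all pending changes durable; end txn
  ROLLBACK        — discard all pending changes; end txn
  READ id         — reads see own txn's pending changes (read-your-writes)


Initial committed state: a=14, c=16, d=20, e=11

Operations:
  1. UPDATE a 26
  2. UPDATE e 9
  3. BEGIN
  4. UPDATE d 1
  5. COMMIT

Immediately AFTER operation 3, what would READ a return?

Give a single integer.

Initial committed: {a=14, c=16, d=20, e=11}
Op 1: UPDATE a=26 (auto-commit; committed a=26)
Op 2: UPDATE e=9 (auto-commit; committed e=9)
Op 3: BEGIN: in_txn=True, pending={}
After op 3: visible(a) = 26 (pending={}, committed={a=26, c=16, d=20, e=9})

Answer: 26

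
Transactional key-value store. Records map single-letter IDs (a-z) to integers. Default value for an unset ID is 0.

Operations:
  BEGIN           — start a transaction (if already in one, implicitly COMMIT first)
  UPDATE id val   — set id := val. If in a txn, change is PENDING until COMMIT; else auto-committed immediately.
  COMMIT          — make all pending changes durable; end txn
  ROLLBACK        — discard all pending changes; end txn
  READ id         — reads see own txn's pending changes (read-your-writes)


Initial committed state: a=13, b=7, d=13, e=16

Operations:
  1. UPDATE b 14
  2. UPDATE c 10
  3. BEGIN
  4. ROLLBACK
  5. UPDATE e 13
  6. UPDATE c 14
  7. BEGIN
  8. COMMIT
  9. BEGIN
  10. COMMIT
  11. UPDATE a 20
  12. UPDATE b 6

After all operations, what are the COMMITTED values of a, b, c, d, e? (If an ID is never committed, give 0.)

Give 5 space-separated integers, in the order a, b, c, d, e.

Initial committed: {a=13, b=7, d=13, e=16}
Op 1: UPDATE b=14 (auto-commit; committed b=14)
Op 2: UPDATE c=10 (auto-commit; committed c=10)
Op 3: BEGIN: in_txn=True, pending={}
Op 4: ROLLBACK: discarded pending []; in_txn=False
Op 5: UPDATE e=13 (auto-commit; committed e=13)
Op 6: UPDATE c=14 (auto-commit; committed c=14)
Op 7: BEGIN: in_txn=True, pending={}
Op 8: COMMIT: merged [] into committed; committed now {a=13, b=14, c=14, d=13, e=13}
Op 9: BEGIN: in_txn=True, pending={}
Op 10: COMMIT: merged [] into committed; committed now {a=13, b=14, c=14, d=13, e=13}
Op 11: UPDATE a=20 (auto-commit; committed a=20)
Op 12: UPDATE b=6 (auto-commit; committed b=6)
Final committed: {a=20, b=6, c=14, d=13, e=13}

Answer: 20 6 14 13 13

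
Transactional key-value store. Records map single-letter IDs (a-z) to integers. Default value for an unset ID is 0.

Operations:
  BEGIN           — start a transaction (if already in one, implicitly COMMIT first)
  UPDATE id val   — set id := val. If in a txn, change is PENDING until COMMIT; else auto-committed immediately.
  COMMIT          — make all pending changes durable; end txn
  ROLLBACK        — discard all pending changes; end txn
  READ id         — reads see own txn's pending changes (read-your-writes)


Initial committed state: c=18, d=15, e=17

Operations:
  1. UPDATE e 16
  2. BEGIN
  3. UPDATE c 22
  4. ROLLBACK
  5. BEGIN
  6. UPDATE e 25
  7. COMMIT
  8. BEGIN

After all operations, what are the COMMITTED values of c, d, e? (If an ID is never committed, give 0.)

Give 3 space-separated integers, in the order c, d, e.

Answer: 18 15 25

Derivation:
Initial committed: {c=18, d=15, e=17}
Op 1: UPDATE e=16 (auto-commit; committed e=16)
Op 2: BEGIN: in_txn=True, pending={}
Op 3: UPDATE c=22 (pending; pending now {c=22})
Op 4: ROLLBACK: discarded pending ['c']; in_txn=False
Op 5: BEGIN: in_txn=True, pending={}
Op 6: UPDATE e=25 (pending; pending now {e=25})
Op 7: COMMIT: merged ['e'] into committed; committed now {c=18, d=15, e=25}
Op 8: BEGIN: in_txn=True, pending={}
Final committed: {c=18, d=15, e=25}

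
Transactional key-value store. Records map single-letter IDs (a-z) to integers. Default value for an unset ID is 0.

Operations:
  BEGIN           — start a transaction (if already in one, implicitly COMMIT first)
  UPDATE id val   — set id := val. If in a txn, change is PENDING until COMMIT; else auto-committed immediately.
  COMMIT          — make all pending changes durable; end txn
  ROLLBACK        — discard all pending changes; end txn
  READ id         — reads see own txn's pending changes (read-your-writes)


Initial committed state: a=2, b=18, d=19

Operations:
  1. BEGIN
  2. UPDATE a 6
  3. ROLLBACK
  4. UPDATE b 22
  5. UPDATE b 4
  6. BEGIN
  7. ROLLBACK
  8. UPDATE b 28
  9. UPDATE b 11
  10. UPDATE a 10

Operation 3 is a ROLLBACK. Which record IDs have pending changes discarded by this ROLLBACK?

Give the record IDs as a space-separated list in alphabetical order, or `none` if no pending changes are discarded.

Initial committed: {a=2, b=18, d=19}
Op 1: BEGIN: in_txn=True, pending={}
Op 2: UPDATE a=6 (pending; pending now {a=6})
Op 3: ROLLBACK: discarded pending ['a']; in_txn=False
Op 4: UPDATE b=22 (auto-commit; committed b=22)
Op 5: UPDATE b=4 (auto-commit; committed b=4)
Op 6: BEGIN: in_txn=True, pending={}
Op 7: ROLLBACK: discarded pending []; in_txn=False
Op 8: UPDATE b=28 (auto-commit; committed b=28)
Op 9: UPDATE b=11 (auto-commit; committed b=11)
Op 10: UPDATE a=10 (auto-commit; committed a=10)
ROLLBACK at op 3 discards: ['a']

Answer: a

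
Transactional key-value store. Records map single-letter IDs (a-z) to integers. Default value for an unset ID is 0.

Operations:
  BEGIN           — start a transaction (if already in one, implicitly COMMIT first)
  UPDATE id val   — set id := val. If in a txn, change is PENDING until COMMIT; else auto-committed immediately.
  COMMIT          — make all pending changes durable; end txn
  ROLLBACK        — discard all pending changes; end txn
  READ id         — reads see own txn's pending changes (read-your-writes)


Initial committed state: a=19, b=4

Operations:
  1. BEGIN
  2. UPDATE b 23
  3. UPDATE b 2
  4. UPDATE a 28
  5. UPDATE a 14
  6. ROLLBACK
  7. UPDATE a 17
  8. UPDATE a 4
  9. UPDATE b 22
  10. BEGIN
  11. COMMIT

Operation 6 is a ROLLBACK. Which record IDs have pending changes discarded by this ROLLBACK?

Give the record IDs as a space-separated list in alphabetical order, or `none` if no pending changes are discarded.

Initial committed: {a=19, b=4}
Op 1: BEGIN: in_txn=True, pending={}
Op 2: UPDATE b=23 (pending; pending now {b=23})
Op 3: UPDATE b=2 (pending; pending now {b=2})
Op 4: UPDATE a=28 (pending; pending now {a=28, b=2})
Op 5: UPDATE a=14 (pending; pending now {a=14, b=2})
Op 6: ROLLBACK: discarded pending ['a', 'b']; in_txn=False
Op 7: UPDATE a=17 (auto-commit; committed a=17)
Op 8: UPDATE a=4 (auto-commit; committed a=4)
Op 9: UPDATE b=22 (auto-commit; committed b=22)
Op 10: BEGIN: in_txn=True, pending={}
Op 11: COMMIT: merged [] into committed; committed now {a=4, b=22}
ROLLBACK at op 6 discards: ['a', 'b']

Answer: a b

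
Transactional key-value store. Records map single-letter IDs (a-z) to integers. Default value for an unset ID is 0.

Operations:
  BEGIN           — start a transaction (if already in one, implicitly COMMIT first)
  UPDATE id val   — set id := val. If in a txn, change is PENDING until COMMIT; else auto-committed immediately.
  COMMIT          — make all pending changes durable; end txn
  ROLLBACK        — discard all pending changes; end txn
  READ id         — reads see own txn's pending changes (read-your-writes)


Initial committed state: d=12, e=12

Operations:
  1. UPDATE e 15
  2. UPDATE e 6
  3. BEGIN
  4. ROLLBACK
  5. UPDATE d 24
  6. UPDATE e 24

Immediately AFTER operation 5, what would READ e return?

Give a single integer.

Answer: 6

Derivation:
Initial committed: {d=12, e=12}
Op 1: UPDATE e=15 (auto-commit; committed e=15)
Op 2: UPDATE e=6 (auto-commit; committed e=6)
Op 3: BEGIN: in_txn=True, pending={}
Op 4: ROLLBACK: discarded pending []; in_txn=False
Op 5: UPDATE d=24 (auto-commit; committed d=24)
After op 5: visible(e) = 6 (pending={}, committed={d=24, e=6})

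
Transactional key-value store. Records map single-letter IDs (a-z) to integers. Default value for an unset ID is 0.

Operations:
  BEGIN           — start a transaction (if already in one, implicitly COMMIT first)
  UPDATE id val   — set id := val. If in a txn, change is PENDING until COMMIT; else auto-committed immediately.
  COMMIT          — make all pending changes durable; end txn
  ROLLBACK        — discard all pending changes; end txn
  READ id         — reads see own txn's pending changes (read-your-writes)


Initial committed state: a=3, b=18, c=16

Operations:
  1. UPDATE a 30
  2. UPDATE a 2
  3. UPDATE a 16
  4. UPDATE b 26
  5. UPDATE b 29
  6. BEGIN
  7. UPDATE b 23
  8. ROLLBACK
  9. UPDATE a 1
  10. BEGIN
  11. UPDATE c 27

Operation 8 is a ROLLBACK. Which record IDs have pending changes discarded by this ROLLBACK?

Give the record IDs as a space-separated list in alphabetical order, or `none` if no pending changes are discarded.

Initial committed: {a=3, b=18, c=16}
Op 1: UPDATE a=30 (auto-commit; committed a=30)
Op 2: UPDATE a=2 (auto-commit; committed a=2)
Op 3: UPDATE a=16 (auto-commit; committed a=16)
Op 4: UPDATE b=26 (auto-commit; committed b=26)
Op 5: UPDATE b=29 (auto-commit; committed b=29)
Op 6: BEGIN: in_txn=True, pending={}
Op 7: UPDATE b=23 (pending; pending now {b=23})
Op 8: ROLLBACK: discarded pending ['b']; in_txn=False
Op 9: UPDATE a=1 (auto-commit; committed a=1)
Op 10: BEGIN: in_txn=True, pending={}
Op 11: UPDATE c=27 (pending; pending now {c=27})
ROLLBACK at op 8 discards: ['b']

Answer: b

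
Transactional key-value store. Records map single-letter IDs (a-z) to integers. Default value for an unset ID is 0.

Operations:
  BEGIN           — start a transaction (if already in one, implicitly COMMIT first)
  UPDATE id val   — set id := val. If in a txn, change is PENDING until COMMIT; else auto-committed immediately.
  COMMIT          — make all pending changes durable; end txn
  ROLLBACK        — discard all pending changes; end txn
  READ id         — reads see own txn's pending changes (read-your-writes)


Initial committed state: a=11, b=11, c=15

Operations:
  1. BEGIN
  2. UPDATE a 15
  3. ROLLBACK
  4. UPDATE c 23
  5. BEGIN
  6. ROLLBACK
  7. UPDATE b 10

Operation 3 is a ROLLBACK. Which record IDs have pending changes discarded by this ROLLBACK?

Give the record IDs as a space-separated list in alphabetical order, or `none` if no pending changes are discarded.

Initial committed: {a=11, b=11, c=15}
Op 1: BEGIN: in_txn=True, pending={}
Op 2: UPDATE a=15 (pending; pending now {a=15})
Op 3: ROLLBACK: discarded pending ['a']; in_txn=False
Op 4: UPDATE c=23 (auto-commit; committed c=23)
Op 5: BEGIN: in_txn=True, pending={}
Op 6: ROLLBACK: discarded pending []; in_txn=False
Op 7: UPDATE b=10 (auto-commit; committed b=10)
ROLLBACK at op 3 discards: ['a']

Answer: a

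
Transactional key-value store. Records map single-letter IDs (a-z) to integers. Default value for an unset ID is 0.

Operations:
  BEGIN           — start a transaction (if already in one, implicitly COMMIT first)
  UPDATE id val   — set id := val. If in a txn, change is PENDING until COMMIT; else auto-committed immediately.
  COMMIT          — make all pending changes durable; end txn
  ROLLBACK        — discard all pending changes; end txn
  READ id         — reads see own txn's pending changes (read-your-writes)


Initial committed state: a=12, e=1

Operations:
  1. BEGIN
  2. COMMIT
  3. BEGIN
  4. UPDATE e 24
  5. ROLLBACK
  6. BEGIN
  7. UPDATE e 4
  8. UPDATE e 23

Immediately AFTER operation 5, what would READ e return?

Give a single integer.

Answer: 1

Derivation:
Initial committed: {a=12, e=1}
Op 1: BEGIN: in_txn=True, pending={}
Op 2: COMMIT: merged [] into committed; committed now {a=12, e=1}
Op 3: BEGIN: in_txn=True, pending={}
Op 4: UPDATE e=24 (pending; pending now {e=24})
Op 5: ROLLBACK: discarded pending ['e']; in_txn=False
After op 5: visible(e) = 1 (pending={}, committed={a=12, e=1})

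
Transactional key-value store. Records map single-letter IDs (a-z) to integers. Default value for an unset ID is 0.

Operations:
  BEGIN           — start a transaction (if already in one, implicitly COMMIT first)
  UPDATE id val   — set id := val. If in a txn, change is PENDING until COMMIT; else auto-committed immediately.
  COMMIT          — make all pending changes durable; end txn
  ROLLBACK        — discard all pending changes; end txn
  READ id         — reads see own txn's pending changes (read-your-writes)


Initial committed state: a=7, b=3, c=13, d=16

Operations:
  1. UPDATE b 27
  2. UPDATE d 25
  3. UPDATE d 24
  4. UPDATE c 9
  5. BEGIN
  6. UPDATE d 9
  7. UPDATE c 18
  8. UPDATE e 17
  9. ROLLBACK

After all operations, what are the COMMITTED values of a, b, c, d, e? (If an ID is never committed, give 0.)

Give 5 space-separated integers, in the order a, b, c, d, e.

Answer: 7 27 9 24 0

Derivation:
Initial committed: {a=7, b=3, c=13, d=16}
Op 1: UPDATE b=27 (auto-commit; committed b=27)
Op 2: UPDATE d=25 (auto-commit; committed d=25)
Op 3: UPDATE d=24 (auto-commit; committed d=24)
Op 4: UPDATE c=9 (auto-commit; committed c=9)
Op 5: BEGIN: in_txn=True, pending={}
Op 6: UPDATE d=9 (pending; pending now {d=9})
Op 7: UPDATE c=18 (pending; pending now {c=18, d=9})
Op 8: UPDATE e=17 (pending; pending now {c=18, d=9, e=17})
Op 9: ROLLBACK: discarded pending ['c', 'd', 'e']; in_txn=False
Final committed: {a=7, b=27, c=9, d=24}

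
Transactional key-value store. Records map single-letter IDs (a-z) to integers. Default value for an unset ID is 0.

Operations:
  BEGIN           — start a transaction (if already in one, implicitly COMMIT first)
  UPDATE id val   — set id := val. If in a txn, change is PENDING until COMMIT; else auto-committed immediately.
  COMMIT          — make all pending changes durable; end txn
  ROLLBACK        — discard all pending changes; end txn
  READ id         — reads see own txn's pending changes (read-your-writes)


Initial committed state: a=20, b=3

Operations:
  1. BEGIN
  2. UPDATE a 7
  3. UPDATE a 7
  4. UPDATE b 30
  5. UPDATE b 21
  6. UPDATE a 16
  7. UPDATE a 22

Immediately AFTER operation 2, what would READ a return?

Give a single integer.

Initial committed: {a=20, b=3}
Op 1: BEGIN: in_txn=True, pending={}
Op 2: UPDATE a=7 (pending; pending now {a=7})
After op 2: visible(a) = 7 (pending={a=7}, committed={a=20, b=3})

Answer: 7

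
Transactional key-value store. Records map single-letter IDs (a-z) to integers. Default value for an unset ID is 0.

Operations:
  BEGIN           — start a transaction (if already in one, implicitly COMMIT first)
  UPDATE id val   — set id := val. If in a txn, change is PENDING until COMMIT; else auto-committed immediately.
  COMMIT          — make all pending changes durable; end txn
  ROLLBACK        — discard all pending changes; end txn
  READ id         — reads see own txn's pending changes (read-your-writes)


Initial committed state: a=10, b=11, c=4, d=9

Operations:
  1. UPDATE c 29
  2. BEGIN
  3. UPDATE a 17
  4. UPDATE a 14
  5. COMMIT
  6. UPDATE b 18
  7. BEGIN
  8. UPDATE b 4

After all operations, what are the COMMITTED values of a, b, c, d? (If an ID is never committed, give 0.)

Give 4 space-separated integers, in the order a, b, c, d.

Answer: 14 18 29 9

Derivation:
Initial committed: {a=10, b=11, c=4, d=9}
Op 1: UPDATE c=29 (auto-commit; committed c=29)
Op 2: BEGIN: in_txn=True, pending={}
Op 3: UPDATE a=17 (pending; pending now {a=17})
Op 4: UPDATE a=14 (pending; pending now {a=14})
Op 5: COMMIT: merged ['a'] into committed; committed now {a=14, b=11, c=29, d=9}
Op 6: UPDATE b=18 (auto-commit; committed b=18)
Op 7: BEGIN: in_txn=True, pending={}
Op 8: UPDATE b=4 (pending; pending now {b=4})
Final committed: {a=14, b=18, c=29, d=9}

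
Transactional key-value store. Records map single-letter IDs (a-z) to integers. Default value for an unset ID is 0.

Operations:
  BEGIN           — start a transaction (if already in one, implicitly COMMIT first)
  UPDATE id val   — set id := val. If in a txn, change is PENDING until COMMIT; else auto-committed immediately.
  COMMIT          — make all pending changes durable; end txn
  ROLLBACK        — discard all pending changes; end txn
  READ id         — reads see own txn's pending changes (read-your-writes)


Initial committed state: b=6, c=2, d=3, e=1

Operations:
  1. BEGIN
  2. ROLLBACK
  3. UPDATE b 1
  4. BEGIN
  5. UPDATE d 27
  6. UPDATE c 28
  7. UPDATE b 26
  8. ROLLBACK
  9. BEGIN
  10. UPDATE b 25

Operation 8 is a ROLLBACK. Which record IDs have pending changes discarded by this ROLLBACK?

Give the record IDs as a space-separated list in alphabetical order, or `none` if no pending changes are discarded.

Initial committed: {b=6, c=2, d=3, e=1}
Op 1: BEGIN: in_txn=True, pending={}
Op 2: ROLLBACK: discarded pending []; in_txn=False
Op 3: UPDATE b=1 (auto-commit; committed b=1)
Op 4: BEGIN: in_txn=True, pending={}
Op 5: UPDATE d=27 (pending; pending now {d=27})
Op 6: UPDATE c=28 (pending; pending now {c=28, d=27})
Op 7: UPDATE b=26 (pending; pending now {b=26, c=28, d=27})
Op 8: ROLLBACK: discarded pending ['b', 'c', 'd']; in_txn=False
Op 9: BEGIN: in_txn=True, pending={}
Op 10: UPDATE b=25 (pending; pending now {b=25})
ROLLBACK at op 8 discards: ['b', 'c', 'd']

Answer: b c d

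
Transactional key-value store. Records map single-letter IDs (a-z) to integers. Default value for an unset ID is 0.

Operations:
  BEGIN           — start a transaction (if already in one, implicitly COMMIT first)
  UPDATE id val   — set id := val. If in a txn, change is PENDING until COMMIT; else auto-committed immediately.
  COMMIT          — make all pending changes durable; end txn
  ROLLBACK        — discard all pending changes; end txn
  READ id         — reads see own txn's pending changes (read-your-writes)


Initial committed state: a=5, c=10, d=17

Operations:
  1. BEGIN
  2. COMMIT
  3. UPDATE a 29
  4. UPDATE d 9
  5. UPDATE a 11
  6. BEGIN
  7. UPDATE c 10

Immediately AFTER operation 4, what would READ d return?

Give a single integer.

Answer: 9

Derivation:
Initial committed: {a=5, c=10, d=17}
Op 1: BEGIN: in_txn=True, pending={}
Op 2: COMMIT: merged [] into committed; committed now {a=5, c=10, d=17}
Op 3: UPDATE a=29 (auto-commit; committed a=29)
Op 4: UPDATE d=9 (auto-commit; committed d=9)
After op 4: visible(d) = 9 (pending={}, committed={a=29, c=10, d=9})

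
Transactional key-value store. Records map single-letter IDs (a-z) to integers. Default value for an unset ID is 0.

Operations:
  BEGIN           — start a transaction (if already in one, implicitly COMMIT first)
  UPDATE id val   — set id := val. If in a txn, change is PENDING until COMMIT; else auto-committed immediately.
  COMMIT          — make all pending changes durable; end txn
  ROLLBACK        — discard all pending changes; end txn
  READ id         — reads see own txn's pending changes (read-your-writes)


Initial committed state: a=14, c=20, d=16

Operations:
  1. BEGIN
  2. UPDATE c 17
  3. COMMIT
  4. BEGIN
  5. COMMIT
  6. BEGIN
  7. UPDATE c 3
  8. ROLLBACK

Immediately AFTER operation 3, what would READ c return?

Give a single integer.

Answer: 17

Derivation:
Initial committed: {a=14, c=20, d=16}
Op 1: BEGIN: in_txn=True, pending={}
Op 2: UPDATE c=17 (pending; pending now {c=17})
Op 3: COMMIT: merged ['c'] into committed; committed now {a=14, c=17, d=16}
After op 3: visible(c) = 17 (pending={}, committed={a=14, c=17, d=16})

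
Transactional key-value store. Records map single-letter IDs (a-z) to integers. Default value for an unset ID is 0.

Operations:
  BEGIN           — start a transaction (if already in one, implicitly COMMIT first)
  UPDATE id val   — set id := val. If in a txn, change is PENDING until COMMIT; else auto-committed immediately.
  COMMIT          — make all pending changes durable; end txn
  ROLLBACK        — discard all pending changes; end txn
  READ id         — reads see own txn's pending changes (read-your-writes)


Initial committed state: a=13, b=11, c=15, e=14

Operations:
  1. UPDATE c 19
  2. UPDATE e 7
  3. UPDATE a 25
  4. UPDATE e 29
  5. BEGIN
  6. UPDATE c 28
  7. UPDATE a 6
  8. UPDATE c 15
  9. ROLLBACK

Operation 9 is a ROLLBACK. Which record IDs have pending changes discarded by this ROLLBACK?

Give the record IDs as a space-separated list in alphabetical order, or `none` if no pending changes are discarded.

Initial committed: {a=13, b=11, c=15, e=14}
Op 1: UPDATE c=19 (auto-commit; committed c=19)
Op 2: UPDATE e=7 (auto-commit; committed e=7)
Op 3: UPDATE a=25 (auto-commit; committed a=25)
Op 4: UPDATE e=29 (auto-commit; committed e=29)
Op 5: BEGIN: in_txn=True, pending={}
Op 6: UPDATE c=28 (pending; pending now {c=28})
Op 7: UPDATE a=6 (pending; pending now {a=6, c=28})
Op 8: UPDATE c=15 (pending; pending now {a=6, c=15})
Op 9: ROLLBACK: discarded pending ['a', 'c']; in_txn=False
ROLLBACK at op 9 discards: ['a', 'c']

Answer: a c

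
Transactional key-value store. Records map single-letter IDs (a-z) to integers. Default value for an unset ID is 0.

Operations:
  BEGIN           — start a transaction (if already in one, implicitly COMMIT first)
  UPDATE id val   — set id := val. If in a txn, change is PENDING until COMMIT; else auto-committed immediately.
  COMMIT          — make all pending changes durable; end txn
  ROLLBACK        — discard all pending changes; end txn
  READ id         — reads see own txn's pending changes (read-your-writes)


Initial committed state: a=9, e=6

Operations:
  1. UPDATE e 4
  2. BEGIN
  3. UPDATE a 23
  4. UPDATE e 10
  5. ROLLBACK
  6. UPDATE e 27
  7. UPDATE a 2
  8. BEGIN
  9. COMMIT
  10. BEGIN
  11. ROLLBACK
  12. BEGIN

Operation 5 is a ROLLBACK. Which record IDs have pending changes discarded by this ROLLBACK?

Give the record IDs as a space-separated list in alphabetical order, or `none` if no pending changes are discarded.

Initial committed: {a=9, e=6}
Op 1: UPDATE e=4 (auto-commit; committed e=4)
Op 2: BEGIN: in_txn=True, pending={}
Op 3: UPDATE a=23 (pending; pending now {a=23})
Op 4: UPDATE e=10 (pending; pending now {a=23, e=10})
Op 5: ROLLBACK: discarded pending ['a', 'e']; in_txn=False
Op 6: UPDATE e=27 (auto-commit; committed e=27)
Op 7: UPDATE a=2 (auto-commit; committed a=2)
Op 8: BEGIN: in_txn=True, pending={}
Op 9: COMMIT: merged [] into committed; committed now {a=2, e=27}
Op 10: BEGIN: in_txn=True, pending={}
Op 11: ROLLBACK: discarded pending []; in_txn=False
Op 12: BEGIN: in_txn=True, pending={}
ROLLBACK at op 5 discards: ['a', 'e']

Answer: a e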